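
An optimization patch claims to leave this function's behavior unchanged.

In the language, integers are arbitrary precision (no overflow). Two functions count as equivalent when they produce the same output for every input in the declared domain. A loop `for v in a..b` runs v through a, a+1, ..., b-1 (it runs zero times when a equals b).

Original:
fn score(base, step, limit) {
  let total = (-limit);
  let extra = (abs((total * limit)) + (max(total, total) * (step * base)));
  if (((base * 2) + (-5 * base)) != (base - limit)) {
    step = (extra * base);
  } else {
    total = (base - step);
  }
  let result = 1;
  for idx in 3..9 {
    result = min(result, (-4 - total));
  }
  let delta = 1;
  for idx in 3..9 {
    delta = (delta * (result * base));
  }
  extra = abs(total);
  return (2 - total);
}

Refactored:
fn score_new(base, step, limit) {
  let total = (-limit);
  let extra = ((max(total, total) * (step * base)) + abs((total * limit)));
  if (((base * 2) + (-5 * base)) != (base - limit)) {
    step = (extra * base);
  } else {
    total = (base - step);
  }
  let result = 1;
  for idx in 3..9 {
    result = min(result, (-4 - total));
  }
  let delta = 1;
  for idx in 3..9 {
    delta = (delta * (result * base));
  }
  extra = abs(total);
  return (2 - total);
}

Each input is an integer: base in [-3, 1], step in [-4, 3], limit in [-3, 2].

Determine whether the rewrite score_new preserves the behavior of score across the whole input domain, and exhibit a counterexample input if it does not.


Although same computation, different form, 240/240 inputs agree.
verdict: equivalent


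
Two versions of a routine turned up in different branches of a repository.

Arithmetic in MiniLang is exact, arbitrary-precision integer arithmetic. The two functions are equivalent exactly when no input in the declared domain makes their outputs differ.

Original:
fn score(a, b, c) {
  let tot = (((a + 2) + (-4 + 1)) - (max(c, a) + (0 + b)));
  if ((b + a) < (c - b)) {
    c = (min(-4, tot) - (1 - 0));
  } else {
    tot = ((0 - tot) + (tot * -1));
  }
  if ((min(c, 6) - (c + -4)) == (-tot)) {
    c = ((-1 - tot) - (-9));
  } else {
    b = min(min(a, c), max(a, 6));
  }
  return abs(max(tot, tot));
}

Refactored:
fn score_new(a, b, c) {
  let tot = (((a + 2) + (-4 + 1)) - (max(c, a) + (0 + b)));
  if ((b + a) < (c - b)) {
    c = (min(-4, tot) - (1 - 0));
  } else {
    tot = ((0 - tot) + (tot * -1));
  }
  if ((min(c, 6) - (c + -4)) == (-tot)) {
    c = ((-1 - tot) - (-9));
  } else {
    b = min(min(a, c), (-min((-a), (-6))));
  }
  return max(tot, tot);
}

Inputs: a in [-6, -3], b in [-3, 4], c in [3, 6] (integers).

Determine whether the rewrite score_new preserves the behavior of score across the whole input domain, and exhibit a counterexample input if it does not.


These are not equivalent — on a=-6, b=-3, c=3 the outputs split (7 vs -7).
score: tot := -7 | ((b + a) < (c - b)): true | c := -8 | ((min(c, 6) - (c + -4)) == (-tot)): false | b := -8 | result 7
score_new: tot := -7 | ((b + a) < (c - b)): true | c := -8 | ((min(c, 6) - (c + -4)) == (-tot)): false | b := -8 | result -7
verdict: not equivalent; witness: a=-6, b=-3, c=3


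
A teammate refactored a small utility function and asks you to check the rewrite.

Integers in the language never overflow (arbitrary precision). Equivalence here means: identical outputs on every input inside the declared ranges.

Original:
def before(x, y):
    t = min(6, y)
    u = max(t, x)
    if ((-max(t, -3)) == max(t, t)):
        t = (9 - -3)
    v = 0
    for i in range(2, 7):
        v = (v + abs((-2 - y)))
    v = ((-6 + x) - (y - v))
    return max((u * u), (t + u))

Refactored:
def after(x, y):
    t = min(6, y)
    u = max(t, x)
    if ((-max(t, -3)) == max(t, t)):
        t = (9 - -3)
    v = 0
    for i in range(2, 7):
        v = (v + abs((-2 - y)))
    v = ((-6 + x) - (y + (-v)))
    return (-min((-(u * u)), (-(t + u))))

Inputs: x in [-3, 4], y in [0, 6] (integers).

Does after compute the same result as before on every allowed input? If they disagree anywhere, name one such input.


The two versions differ — the changes include arithmetic usage differs; also min/max/abs usage differs.
As a probe, take x=2, y=6: before runs t := 6 | u := 6 | ((-max(t, -3)) == max(t, t)): false | v := 0 | iter i=2: | v := 8 | iter i=3: | v := 16 | iter i=4: | v := 24 | iter i=5: | v := 32 | iter i=6: | v := 40 | v := 30 | result 36; after runs t := 6 | u := 6 | ((-max(t, -3)) == max(t, t)): false | v := 0 | iter i=2: | v := 8 | iter i=3: | v := 16 | iter i=4: | v := 24 | iter i=5: | v := 32 | iter i=6: | v := 40 | v := 30 | result 36; both end at 36.
Checked all 56 inputs in the declared domain: the outputs agree on every one.
verdict: equivalent


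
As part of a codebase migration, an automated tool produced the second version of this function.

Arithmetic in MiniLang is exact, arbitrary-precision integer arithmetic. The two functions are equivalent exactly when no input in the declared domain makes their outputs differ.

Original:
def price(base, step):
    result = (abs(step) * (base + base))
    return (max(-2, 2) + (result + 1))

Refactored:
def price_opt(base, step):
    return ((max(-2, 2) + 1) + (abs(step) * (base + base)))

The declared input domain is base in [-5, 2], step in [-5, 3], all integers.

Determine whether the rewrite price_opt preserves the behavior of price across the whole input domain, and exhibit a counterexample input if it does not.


Although statement counts differ, plus local variable names differ, 72/72 inputs agree.
verdict: equivalent


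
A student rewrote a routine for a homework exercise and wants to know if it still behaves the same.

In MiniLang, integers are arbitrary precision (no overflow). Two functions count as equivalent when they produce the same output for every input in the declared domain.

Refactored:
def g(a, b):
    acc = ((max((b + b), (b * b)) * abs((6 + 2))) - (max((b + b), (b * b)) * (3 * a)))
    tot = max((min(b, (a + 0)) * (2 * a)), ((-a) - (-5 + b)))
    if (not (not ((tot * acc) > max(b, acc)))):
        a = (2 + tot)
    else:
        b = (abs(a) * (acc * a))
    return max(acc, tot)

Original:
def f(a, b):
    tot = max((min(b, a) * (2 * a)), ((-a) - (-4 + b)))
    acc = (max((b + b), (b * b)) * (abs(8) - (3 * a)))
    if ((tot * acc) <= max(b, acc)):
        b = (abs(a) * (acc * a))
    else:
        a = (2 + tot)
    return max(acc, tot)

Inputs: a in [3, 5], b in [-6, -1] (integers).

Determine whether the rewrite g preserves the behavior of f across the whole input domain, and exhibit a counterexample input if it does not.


These are not equivalent — on a=3, b=-6 the outputs split (7 vs 8).
f: tot = 7; acc = -36; ((tot * acc) <= max(b, acc)) -> true; b = -324; return 7
g: acc = -36; tot = 8; (not (not ((tot * acc) > max(b, acc)))) -> false; b = -324; return 8
verdict: not equivalent; witness: a=3, b=-6


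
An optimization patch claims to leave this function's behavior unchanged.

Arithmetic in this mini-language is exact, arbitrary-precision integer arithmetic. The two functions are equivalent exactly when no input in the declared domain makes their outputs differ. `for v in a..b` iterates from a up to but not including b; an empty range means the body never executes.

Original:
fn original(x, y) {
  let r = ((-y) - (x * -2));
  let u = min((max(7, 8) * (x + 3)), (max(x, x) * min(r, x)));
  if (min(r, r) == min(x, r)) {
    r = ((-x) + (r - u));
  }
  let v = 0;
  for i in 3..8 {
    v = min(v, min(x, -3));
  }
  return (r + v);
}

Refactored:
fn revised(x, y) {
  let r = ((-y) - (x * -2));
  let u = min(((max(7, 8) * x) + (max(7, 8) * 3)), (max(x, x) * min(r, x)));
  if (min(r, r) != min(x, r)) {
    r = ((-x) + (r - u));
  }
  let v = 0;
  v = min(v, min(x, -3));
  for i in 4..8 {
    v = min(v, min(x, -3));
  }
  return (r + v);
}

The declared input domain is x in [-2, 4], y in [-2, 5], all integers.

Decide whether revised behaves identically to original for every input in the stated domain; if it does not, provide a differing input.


On input x=-2, y=-2, original returns -7 while revised returns -5.
verdict: not equivalent; witness: x=-2, y=-2


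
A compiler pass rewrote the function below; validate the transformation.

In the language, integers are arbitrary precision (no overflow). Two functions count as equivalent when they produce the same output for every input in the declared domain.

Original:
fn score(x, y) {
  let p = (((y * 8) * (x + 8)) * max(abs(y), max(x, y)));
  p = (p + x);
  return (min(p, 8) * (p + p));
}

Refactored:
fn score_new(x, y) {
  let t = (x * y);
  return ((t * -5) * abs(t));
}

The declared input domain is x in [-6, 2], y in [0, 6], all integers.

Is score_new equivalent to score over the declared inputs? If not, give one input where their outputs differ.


Evaluate both at x=-6, y=0.
score: p=0, then p=-6, then returns 72
score_new: t=0, then returns 0
72 against 0: the behavior changed.
verdict: not equivalent; witness: x=-6, y=0


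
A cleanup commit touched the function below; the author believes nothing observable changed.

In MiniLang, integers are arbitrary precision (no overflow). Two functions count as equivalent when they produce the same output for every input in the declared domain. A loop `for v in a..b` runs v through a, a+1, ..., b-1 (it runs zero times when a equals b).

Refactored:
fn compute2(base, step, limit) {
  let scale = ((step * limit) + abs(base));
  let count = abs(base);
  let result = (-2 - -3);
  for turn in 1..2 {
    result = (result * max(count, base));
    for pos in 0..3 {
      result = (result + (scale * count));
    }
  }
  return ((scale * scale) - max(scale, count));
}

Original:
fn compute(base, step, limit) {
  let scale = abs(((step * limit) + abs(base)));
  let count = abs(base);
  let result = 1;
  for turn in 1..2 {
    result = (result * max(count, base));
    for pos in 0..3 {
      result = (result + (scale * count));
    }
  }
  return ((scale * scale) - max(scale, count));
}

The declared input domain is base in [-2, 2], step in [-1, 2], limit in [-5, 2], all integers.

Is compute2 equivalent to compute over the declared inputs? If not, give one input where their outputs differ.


Try base=-2, step=1, limit=-5.
compute: scale = 3; count = 2; result = 1; [turn=1]; result = 2; [pos=0]; result = 8; [pos=1]; result = 14; [pos=2]; result = 20; return 6
compute2: scale = -3; count = 2; result = 1; [turn=1]; result = 2; [pos=0]; result = -4; [pos=1]; result = -10; [pos=2]; result = -16; return 7
6 against 7: the behavior changed.
verdict: not equivalent; witness: base=-2, step=1, limit=-5


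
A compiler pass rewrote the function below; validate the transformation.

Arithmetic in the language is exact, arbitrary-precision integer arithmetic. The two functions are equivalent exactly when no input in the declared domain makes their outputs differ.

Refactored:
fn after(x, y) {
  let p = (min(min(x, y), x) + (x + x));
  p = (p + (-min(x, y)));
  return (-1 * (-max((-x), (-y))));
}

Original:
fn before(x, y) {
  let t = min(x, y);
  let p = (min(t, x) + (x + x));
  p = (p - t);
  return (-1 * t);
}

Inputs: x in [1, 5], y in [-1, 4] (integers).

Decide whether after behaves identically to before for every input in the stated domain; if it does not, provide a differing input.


Equivalent — the differences include local variable names differ; arithmetic usage differs; statement counts differ; min/max/abs usage differs, yet no declared input distinguishes the two.
Spot check at x=1, y=4 — before: t=1, then p=3, then p=2, then returns -1. after: p=3, then p=2, then returns -1. Both give -1.
Checked all 30 inputs in the declared domain: the outputs agree on every one.
verdict: equivalent


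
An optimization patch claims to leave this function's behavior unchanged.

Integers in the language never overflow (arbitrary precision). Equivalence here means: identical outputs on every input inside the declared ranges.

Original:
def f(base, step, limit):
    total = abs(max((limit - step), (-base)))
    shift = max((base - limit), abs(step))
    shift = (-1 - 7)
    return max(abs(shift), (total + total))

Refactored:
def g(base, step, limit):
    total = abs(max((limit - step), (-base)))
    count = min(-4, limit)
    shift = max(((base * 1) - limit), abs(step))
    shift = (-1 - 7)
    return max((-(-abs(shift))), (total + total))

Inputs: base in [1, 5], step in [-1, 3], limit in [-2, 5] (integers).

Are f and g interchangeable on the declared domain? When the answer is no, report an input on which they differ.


Differences: statement counts differ, plus constant usage differs, plus local variable names differ, plus min/max/abs usage differs, plus arithmetic usage differs — yet all 200 inputs agree.
verdict: equivalent


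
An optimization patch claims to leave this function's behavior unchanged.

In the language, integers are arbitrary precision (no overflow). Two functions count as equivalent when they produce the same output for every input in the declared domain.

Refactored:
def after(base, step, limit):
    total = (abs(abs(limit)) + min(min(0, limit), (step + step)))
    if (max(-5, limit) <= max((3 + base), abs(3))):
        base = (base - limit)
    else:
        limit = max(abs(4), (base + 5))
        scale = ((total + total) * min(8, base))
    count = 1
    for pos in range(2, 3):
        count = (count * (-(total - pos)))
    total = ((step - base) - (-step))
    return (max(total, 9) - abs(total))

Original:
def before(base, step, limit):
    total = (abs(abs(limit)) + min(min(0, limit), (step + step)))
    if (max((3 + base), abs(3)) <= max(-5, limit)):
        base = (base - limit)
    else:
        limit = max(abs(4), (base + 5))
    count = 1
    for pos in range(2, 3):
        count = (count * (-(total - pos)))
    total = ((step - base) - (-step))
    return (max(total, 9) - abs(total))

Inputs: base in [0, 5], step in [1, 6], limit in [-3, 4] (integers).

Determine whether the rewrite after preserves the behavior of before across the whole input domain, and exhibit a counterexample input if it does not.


The rewrite breaks on base=0, step=1, limit=-3, where the results are 7 and 8.
before: total becomes 0; next (max((3 + base), abs(3)) <= max(-5, limit)) evaluates to false; next limit becomes 5; next count becomes 1; next at pos=2:; next count becomes 2; next total becomes 2; next final value 7
after: total becomes 0; next (max(-5, limit) <= max((3 + base), abs(3))) evaluates to true; next base becomes 3; next count becomes 1; next at pos=2:; next count becomes 2; next total becomes -1; next final value 8
verdict: not equivalent; witness: base=0, step=1, limit=-3


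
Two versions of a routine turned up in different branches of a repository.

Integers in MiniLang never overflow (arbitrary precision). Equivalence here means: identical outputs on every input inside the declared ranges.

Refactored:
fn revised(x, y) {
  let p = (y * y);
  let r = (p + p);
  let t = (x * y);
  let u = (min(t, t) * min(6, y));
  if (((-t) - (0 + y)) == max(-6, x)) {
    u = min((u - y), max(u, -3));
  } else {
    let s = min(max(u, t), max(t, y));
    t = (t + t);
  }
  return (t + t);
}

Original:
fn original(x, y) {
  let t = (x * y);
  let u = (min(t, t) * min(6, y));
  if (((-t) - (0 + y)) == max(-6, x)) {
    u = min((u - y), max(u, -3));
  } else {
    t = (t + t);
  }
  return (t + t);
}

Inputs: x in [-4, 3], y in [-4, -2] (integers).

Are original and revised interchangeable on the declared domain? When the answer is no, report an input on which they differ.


Behavior is preserved: although arithmetic usage differs, and statement counts differ, and local variable names differ, and min/max/abs usage differs, the outputs never diverge.
As a probe, take x=1, y=-2: original runs t=-2, then u=4, then (((-t) - (0 + y)) == max(-6, x)) is false, then t=-4, then returns -8; revised runs p=4, then r=8, then t=-2, then u=4, then (((-t) - (0 + y)) == max(-6, x)) is false, then s=-2, then t=-4, then returns -8; both end at -8.
Every one of the 24 inputs gives matching results.
verdict: equivalent


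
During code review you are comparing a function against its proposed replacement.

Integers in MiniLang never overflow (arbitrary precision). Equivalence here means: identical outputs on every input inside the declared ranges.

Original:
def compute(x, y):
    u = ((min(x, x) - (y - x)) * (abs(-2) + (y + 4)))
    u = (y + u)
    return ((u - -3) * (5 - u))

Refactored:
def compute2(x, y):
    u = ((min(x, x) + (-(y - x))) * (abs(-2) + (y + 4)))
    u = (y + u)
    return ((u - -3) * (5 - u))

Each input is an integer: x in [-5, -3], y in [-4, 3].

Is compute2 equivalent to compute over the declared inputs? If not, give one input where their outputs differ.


The two are interchangeable: arithmetic usage differs, and every declared input agrees.
Tracing x=-3, y=3: compute: u becomes -81; next u becomes -78; next final value -6225 | compute2: u becomes -81; next u becomes -78; next final value -6225 — matching result -6225.
Sweeping the whole domain (24 inputs) finds no disagreement.
verdict: equivalent


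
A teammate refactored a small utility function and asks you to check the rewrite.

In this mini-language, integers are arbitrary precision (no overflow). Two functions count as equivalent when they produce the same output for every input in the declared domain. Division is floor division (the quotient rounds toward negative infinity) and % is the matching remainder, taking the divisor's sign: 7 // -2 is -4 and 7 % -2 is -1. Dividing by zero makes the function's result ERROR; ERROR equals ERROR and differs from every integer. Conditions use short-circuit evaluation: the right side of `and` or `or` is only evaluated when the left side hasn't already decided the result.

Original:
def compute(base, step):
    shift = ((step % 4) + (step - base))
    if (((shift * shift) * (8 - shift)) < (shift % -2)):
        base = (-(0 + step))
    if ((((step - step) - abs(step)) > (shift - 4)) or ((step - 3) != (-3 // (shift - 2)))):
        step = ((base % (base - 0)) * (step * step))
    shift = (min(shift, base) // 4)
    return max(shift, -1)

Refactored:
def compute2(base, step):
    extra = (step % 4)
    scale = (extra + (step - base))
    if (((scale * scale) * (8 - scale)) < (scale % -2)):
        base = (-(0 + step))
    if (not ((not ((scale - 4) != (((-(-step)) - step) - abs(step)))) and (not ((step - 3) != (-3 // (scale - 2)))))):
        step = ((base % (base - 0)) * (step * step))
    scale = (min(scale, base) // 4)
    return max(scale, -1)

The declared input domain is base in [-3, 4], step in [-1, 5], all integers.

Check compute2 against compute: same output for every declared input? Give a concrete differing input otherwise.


Consider the input base=2, step=4.
compute: shift becomes 2; next (((shift * shift) * (8 - shift)) < (shift % -2)) evaluates to false; next hits division by zero so the output is ERROR
compute2: extra becomes 0; next scale becomes 2; next (((scale * scale) * (8 - scale)) < (scale % -2)) evaluates to false; next (not ((not ((scale - 4) != (((-(-step)) - step) - abs(step)))) and (not ((step - 3) != (-3 // (scale - 2)))))) evaluates to true; next step becomes 0; next scale becomes 0; next final value 0
ERROR != 0, so the rewrite changes behavior.
verdict: not equivalent; witness: base=2, step=4


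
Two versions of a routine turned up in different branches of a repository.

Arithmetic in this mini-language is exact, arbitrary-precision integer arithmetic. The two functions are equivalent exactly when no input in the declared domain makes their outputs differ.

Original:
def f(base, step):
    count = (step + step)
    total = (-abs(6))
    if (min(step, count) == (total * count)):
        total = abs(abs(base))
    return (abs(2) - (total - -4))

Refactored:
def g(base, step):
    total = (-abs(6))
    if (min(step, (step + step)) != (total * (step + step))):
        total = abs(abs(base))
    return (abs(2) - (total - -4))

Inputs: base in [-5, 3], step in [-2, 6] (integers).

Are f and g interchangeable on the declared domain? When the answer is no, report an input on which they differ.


There is a counterexample at base=-5, step=-2: 4 on one side, -7 on the other.
f: count=-4, then total=-6, then (min(step, count) == (total * count)) is false, then returns 4
g: total=-6, then (min(step, (step + step)) != (total * (step + step))) is true, then total=5, then returns -7
verdict: not equivalent; witness: base=-5, step=-2


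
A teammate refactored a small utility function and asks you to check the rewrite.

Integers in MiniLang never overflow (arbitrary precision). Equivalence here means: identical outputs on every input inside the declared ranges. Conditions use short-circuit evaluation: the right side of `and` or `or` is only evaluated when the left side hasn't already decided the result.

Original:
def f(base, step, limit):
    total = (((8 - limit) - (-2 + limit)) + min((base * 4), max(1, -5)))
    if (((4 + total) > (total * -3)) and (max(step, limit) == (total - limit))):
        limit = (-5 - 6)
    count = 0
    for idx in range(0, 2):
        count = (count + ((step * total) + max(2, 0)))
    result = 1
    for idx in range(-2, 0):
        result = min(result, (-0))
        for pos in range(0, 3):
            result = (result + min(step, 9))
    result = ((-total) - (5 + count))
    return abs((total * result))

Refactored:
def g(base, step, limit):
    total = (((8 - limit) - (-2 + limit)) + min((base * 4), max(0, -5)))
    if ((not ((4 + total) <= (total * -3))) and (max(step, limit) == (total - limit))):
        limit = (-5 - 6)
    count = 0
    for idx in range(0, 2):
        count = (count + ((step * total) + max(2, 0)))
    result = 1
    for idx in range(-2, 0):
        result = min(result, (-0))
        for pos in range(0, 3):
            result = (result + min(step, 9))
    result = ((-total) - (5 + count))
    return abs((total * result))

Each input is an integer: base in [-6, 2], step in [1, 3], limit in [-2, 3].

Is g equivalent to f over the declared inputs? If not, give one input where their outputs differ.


Consider the input base=1, step=1, limit=-2.
f: total=15, then (((4 + total) > (total * -3)) and (max(step, limit) == (total - limit))) is false, then count=0, then (idx=0), then count=17, then (idx=1), then count=34, then result=1, then (idx=-2), then result=0, then (pos=0), then result=1, then (pos=1), then result=2, then (pos=2), then result=3, then (idx=-1), then result=0, then (pos=0), then result=1, then (pos=1), then result=2, then (pos=2), then result=3, then result=-54, then returns 810
g: total=14, then ((not ((4 + total) <= (total * -3))) and (max(step, limit) == (total - limit))) is false, then count=0, then (idx=0), then count=16, then (idx=1), then count=32, then result=1, then (idx=-2), then result=0, then (pos=0), then result=1, then (pos=1), then result=2, then (pos=2), then result=3, then (idx=-1), then result=0, then (pos=0), then result=1, then (pos=1), then result=2, then (pos=2), then result=3, then result=-51, then returns 714
810 and 714 differ, so these are not the same function on this domain.
verdict: not equivalent; witness: base=1, step=1, limit=-2


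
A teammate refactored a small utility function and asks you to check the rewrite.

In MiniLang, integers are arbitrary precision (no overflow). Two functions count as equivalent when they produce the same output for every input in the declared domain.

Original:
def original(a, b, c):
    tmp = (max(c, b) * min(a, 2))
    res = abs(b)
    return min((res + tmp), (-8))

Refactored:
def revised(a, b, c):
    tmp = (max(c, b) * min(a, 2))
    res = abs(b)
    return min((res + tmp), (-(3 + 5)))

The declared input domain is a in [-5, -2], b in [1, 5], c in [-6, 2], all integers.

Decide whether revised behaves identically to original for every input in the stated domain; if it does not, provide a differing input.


The two are interchangeable: constant usage differs; arithmetic usage differs, and every declared input agrees.
As a probe, take a=-4, b=4, c=-1: original runs tmp = -16; res = 4; return -12; revised runs tmp = -16; res = 4; return -12; both end at -12.
Every one of the 180 inputs gives matching results.
verdict: equivalent


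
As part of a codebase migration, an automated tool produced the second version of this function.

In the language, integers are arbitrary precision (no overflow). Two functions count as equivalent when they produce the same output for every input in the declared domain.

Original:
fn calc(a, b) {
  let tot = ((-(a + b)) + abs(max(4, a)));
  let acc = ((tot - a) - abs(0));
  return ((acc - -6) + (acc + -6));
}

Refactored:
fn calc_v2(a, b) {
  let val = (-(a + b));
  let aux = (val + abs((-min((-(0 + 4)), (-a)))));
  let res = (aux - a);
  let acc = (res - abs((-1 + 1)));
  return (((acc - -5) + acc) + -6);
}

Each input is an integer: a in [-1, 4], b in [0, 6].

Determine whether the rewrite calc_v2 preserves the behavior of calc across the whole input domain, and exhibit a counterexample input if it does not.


Input a=-1, b=0: 12 from calc versus 11 from calc_v2.
verdict: not equivalent; witness: a=-1, b=0


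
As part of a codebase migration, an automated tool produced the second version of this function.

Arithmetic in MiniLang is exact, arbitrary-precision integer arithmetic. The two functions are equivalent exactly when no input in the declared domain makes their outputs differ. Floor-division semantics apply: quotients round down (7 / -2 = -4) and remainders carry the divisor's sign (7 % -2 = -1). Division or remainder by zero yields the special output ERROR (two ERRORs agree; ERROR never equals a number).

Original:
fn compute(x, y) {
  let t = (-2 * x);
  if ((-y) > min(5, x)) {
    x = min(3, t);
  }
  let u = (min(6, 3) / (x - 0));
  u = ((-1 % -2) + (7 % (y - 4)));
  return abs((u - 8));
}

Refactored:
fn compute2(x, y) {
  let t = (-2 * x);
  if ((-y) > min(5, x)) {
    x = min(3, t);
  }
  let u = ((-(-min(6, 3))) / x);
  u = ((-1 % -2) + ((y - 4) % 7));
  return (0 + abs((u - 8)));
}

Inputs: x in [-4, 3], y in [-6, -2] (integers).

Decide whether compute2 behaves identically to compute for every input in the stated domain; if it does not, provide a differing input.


These are not equivalent — on x=-4, y=-6 the outputs split (12 vs 5).
compute: t becomes 8; next ((-y) > min(5, x)) evaluates to true; next x becomes 3; next u becomes 1; next u becomes -4; next final value 12
compute2: t becomes 8; next ((-y) > min(5, x)) evaluates to true; next x becomes 3; next u becomes 1; next u becomes 3; next final value 5
verdict: not equivalent; witness: x=-4, y=-6


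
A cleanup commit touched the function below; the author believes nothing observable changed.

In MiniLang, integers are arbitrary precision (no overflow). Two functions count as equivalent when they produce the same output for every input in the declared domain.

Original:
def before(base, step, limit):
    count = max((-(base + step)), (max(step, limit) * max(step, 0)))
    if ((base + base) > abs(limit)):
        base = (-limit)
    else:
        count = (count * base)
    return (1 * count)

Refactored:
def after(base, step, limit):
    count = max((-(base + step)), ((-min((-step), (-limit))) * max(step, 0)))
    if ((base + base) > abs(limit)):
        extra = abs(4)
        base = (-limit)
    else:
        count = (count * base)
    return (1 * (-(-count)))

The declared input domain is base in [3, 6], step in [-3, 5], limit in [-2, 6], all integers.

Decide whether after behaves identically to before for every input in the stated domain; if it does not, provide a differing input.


A substantive addition is an assignment to `extra` whose value nothing reads; no result depends on it.
One worked example (base=6, step=0, limit=-2) — before: count becomes 0; next ((base + base) > abs(limit)) evaluates to true; next base becomes 2; next final value 0; after: count becomes 0; next ((base + base) > abs(limit)) evaluates to true; next extra becomes 4; next base becomes 2; next final value 0; agreement on 0.
Checked all 324 inputs in the declared domain: the outputs agree on every one.
verdict: equivalent


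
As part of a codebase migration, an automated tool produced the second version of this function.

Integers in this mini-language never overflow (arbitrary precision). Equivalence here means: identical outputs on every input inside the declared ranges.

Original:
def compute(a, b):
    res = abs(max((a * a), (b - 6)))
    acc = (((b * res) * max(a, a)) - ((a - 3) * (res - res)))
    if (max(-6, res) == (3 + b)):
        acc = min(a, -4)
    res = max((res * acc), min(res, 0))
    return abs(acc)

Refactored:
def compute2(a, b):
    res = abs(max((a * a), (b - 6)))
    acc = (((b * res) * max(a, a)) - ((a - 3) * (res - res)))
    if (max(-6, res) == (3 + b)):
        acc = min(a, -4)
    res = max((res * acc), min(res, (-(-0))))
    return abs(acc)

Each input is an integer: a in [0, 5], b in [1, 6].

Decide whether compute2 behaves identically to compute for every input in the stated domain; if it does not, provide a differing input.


The two are interchangeable: same computation, different form, and every declared input agrees.
Tracing a=4, b=1: compute: res becomes 16; next acc becomes 64; next (max(-6, res) == (3 + b)) evaluates to false; next res becomes 1024; next final value 64 | compute2: res becomes 16; next acc becomes 64; next (max(-6, res) == (3 + b)) evaluates to false; next res becomes 1024; next final value 64 — matching result 64.
Checked all 36 inputs in the declared domain: the outputs agree on every one.
verdict: equivalent


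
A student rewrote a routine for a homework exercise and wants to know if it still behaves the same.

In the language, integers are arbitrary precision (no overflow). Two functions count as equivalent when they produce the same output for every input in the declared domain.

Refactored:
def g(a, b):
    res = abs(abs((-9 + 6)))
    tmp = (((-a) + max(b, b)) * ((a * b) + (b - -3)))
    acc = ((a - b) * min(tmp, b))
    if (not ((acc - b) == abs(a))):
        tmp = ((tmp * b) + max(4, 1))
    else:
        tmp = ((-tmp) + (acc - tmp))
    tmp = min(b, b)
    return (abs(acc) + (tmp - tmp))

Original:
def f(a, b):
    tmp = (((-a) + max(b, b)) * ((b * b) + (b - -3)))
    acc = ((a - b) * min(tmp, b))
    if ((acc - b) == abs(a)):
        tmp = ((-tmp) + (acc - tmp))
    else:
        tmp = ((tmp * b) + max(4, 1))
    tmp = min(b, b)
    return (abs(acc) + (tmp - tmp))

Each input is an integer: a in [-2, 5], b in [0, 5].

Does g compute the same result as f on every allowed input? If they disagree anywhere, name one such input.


These are not equivalent — on a=-2, b=3 the outputs split (15 vs 0).
f: tmp := 75 | acc := -15 | ((acc - b) == abs(a)): false | tmp := 229 | tmp := 3 | result 15
g: res := 3 | tmp := 0 | acc := 0 | (not ((acc - b) == abs(a))): true | tmp := 4 | tmp := 3 | result 0
verdict: not equivalent; witness: a=-2, b=3


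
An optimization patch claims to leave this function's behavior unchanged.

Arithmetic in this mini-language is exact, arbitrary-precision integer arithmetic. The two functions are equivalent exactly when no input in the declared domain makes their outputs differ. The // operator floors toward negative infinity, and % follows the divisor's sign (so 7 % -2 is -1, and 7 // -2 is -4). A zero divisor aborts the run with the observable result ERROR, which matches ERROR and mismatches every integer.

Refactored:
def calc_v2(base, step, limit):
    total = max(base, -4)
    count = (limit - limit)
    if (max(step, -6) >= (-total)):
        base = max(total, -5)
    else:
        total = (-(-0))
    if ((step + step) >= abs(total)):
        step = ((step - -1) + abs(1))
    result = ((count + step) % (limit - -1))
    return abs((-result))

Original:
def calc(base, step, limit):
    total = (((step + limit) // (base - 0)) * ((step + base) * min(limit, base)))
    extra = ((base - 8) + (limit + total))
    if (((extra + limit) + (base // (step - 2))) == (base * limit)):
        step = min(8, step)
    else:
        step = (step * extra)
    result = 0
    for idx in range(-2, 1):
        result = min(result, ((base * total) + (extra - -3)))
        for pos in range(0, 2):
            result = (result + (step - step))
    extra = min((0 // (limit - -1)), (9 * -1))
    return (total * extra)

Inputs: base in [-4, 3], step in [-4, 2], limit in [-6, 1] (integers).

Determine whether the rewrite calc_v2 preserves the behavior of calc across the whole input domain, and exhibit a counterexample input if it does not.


There is a counterexample at base=-4, step=-4, limit=-6: -864 on one side, 4 on the other.
calc: total becomes 96; next extra becomes 78; next (((extra + limit) + (base // (step - 2))) == (base * limit)) evaluates to false; next step becomes -312; next result becomes 0; next at idx=-2:; next result becomes -303; next at pos=0:; next result becomes -303; next at pos=1:; next result becomes -303; next at idx=-1:; next result becomes -303; next at pos=0:; next result becomes -303; next at pos=1:; next result becomes -303; next at idx=0:; next result becomes -303; next at pos=0:; next result becomes -303; next at pos=1:; next result becomes -303; next extra becomes -9; next final value -864
calc_v2: total becomes -4; next count becomes 0; next (max(step, -6) >= (-total)) evaluates to false; next total becomes 0; next ((step + step) >= abs(total)) evaluates to false; next result becomes -4; next final value 4
verdict: not equivalent; witness: base=-4, step=-4, limit=-6


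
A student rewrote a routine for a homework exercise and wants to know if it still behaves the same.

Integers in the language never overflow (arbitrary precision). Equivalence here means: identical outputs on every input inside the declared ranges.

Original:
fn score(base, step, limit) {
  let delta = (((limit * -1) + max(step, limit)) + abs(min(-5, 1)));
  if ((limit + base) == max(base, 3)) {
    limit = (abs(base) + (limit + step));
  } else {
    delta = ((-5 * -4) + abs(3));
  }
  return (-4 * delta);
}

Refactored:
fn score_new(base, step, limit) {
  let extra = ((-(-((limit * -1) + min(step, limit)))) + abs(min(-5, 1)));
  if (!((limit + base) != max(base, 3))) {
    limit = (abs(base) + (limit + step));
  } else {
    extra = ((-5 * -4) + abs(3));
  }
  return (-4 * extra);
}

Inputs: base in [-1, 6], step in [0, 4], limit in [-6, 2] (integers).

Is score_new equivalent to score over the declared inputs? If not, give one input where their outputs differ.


There is a counterexample at base=1, step=0, limit=2: -20 on one side, -12 on the other.
score: delta := 5 | ((limit + base) == max(base, 3)): true | limit := 3 | result -20
score_new: extra := 3 | (!((limit + base) != max(base, 3))): true | limit := 3 | result -12
verdict: not equivalent; witness: base=1, step=0, limit=2


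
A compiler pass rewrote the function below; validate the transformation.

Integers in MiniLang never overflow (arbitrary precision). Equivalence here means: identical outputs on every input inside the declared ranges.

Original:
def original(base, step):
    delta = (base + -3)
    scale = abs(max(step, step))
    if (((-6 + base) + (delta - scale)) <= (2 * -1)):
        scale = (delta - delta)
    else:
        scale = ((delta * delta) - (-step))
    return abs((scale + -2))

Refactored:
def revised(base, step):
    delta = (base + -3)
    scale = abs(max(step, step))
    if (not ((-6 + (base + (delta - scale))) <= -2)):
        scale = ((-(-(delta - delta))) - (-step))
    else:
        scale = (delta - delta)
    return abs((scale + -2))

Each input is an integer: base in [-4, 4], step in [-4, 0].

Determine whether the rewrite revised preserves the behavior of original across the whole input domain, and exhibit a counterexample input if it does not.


Take base=4, step=0.
original: delta := 1 | scale := 0 | (((-6 + base) + (delta - scale)) <= (2 * -1)): false | scale := 1 | result 1
revised: delta := 1 | scale := 0 | (not ((-6 + (base + (delta - scale))) <= -2)): true | scale := 0 | result 2
1 against 2: the behavior changed.
verdict: not equivalent; witness: base=4, step=0


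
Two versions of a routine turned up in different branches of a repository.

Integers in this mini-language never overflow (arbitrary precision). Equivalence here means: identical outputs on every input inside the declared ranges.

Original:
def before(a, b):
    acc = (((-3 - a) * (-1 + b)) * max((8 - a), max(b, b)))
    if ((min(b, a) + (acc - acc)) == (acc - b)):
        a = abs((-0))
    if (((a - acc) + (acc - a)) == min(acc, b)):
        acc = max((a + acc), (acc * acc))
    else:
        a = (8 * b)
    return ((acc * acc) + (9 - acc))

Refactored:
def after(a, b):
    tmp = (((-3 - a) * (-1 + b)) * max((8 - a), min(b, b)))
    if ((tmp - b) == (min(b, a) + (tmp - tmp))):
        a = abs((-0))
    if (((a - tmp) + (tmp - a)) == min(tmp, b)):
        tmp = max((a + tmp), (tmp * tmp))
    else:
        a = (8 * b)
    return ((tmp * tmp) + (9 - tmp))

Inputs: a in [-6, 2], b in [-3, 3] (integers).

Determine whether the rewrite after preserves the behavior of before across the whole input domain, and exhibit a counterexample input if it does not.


Equivalent. The edit looks behavioral (`max(b, b)` became `min(b, b)`), but over these ranges it never changes the outcome.
An exhaustive pass over the 63 declared inputs shows identical outputs.
Spot check at a=0, b=3 — before: acc := -48 | ((min(b, a) + (acc - acc)) == (acc - b)): false | (((a - acc) + (acc - a)) == min(acc, b)): false | a := 24 | result 2361. after: tmp := -48 | ((tmp - b) == (min(b, a) + (tmp - tmp))): false | (((a - tmp) + (tmp - a)) == min(tmp, b)): false | a := 24 | result 2361. Both give 2361.
verdict: equivalent


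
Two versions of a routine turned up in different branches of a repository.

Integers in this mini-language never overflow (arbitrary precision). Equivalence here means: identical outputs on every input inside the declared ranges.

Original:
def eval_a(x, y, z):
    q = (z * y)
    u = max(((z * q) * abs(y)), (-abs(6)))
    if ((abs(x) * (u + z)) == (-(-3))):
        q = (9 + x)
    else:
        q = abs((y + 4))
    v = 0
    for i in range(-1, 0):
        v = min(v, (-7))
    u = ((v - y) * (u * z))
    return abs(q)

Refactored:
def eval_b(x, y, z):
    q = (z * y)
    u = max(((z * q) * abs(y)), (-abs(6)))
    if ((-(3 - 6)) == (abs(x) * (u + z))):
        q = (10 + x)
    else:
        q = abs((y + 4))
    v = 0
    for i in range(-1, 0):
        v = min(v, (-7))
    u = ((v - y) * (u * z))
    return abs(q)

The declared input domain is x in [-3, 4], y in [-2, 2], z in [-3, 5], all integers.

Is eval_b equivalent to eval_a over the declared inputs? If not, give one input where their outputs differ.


Not equivalent: x=-3, y=0, z=1 separates them (6 vs 7).
eval_a: q becomes 0; next u becomes 0; next ((abs(x) * (u + z)) == (-(-3))) evaluates to true; next q becomes 6; next v becomes 0; next at i=-1:; next v becomes -7; next u becomes 0; next final value 6
eval_b: q becomes 0; next u becomes 0; next ((-(3 - 6)) == (abs(x) * (u + z))) evaluates to true; next q becomes 7; next v becomes 0; next at i=-1:; next v becomes -7; next u becomes 0; next final value 7
verdict: not equivalent; witness: x=-3, y=0, z=1


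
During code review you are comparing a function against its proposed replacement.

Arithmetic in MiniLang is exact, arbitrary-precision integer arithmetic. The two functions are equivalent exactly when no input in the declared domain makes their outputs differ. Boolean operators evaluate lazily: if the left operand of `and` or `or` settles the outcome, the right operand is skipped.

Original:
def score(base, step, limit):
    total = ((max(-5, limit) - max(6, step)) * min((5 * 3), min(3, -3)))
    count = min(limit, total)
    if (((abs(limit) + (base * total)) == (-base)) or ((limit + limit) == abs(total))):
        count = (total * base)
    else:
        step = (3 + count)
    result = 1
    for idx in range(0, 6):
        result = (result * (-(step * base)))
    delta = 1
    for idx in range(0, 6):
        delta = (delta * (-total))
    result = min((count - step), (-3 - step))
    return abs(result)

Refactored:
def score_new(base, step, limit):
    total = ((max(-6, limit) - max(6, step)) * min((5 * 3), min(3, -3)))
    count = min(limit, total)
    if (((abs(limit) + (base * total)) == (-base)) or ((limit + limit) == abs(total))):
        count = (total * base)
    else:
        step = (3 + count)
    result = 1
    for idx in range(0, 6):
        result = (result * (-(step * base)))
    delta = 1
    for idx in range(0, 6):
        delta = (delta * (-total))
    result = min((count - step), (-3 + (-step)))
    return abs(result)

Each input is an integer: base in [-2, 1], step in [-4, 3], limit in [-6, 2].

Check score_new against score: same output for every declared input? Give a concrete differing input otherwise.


Equivalent. The edit looks behavioral (`-5` became `-6`), but over these ranges it never changes the outcome.
An exhaustive pass over the 288 declared inputs shows identical outputs.
Spot check at base=1, step=-1, limit=-4 — score: total=30, then count=-4, then (((abs(limit) + (base * total)) == (-base)) or ((limit + limit) == abs(total))) is false, then step=-1, then result=1, then (idx=0), then result=1, then (idx=1), then result=1, then (idx=2), then result=1, then (idx=3), then result=1, then (idx=4), then result=1, then (idx=5), then result=1, then delta=1, then (idx=0), then delta=-30, then (idx=1), then delta=900, then (idx=2), then delta=-27000, then (idx=3), then delta=810000, then (idx=4), then delta=-24300000, then (idx=5), then delta=729000000, then result=-3, then returns 3. score_new: total=30, then count=-4, then (((abs(limit) + (base * total)) == (-base)) or ((limit + limit) == abs(total))) is false, then step=-1, then result=1, then (idx=0), then result=1, then (idx=1), then result=1, then (idx=2), then result=1, then (idx=3), then result=1, then (idx=4), then result=1, then (idx=5), then result=1, then delta=1, then (idx=0), then delta=-30, then (idx=1), then delta=900, then (idx=2), then delta=-27000, then (idx=3), then delta=810000, then (idx=4), then delta=-24300000, then (idx=5), then delta=729000000, then result=-3, then returns 3. Both give 3.
verdict: equivalent
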